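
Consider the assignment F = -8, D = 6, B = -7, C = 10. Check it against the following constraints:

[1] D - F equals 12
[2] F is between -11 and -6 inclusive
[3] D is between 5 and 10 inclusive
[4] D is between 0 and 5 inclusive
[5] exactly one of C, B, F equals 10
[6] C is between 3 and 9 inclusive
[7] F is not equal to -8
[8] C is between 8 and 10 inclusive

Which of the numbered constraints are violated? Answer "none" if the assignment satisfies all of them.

[1] D - F = 6 - (-8) = 14, not 12 — violated.
[2] F = -8 lies in [-11, -6] — satisfied.
[3] D = 6 lies in [5, 10] — satisfied.
[4] D = 6 is outside [0, 5] — violated.
[5] C=10, B=-7, F=-8; 1 of them equals 10 — satisfied.
[6] C = 10 is outside [3, 9] — violated.
[7] F = -8, but -8 is required to differ — violated.
[8] C = 10 lies in [8, 10] — satisfied.

The assignment fails constraints 1, 4, 6, 7.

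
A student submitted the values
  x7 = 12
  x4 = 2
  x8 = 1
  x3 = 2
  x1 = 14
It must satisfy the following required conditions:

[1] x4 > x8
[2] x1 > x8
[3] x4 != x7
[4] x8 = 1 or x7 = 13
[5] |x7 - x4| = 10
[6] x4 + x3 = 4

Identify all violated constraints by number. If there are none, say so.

The assignment satisfies every constraint.

[1] x4 = 2, x8 = 1; 2 > 1 — OK.
[2] x1 = 14, x8 = 1; 14 > 1 — OK.
[3] x4 = 2, x7 = 12; distinct — OK.
[4] x8 = 1 = 1 (first disjunct) — OK.
[5] |12 - 2| = 10 — OK.
[6] x4 + x3 = 2 + 2 = 4 — OK.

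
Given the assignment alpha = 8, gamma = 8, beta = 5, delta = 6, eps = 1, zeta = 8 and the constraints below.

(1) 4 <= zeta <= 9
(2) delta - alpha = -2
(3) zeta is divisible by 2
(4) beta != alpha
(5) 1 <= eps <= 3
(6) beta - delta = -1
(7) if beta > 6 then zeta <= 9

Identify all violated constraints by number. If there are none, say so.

(1) zeta = 8 lies in [4, 9] — satisfied.
(2) delta - alpha = 6 - 8 = -2 — satisfied.
(3) 8 / 2 = 4, so 2 divides 8 — satisfied.
(4) beta = 5, alpha = 8; distinct — satisfied.
(5) eps = 1 lies in [1, 3] — satisfied.
(6) beta - delta = 5 - 6 = -1 — satisfied.
(7) beta = 5, not > 6; antecedent false, conditional vacuously true — satisfied.

All constraints are satisfied.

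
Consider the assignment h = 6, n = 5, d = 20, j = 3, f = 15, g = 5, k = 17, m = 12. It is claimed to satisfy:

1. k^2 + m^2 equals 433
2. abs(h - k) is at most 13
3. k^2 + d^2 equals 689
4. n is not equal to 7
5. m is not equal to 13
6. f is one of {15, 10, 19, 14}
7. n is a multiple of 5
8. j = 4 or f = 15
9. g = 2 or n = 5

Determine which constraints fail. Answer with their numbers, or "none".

1. k^2 + m^2 = 17^2 + 12^2 = 289 + 144 = 433 — satisfied.
2. abs(6 - 17) = 11; 11 ≤ 13 — satisfied.
3. k^2 + d^2 = 17^2 + 20^2 = 289 + 400 = 689 — satisfied.
4. n = 5, and 5 ≠ 7 — satisfied.
5. m = 12, and 12 ≠ 13 — satisfied.
6. f = 15 is in {15, 10, 19, 14} — satisfied.
7. 5 / 5 = 1, so 5 divides 5 — satisfied.
8. j = 3 ≠ 4, but f = 15 = 15 (second disjunct) — satisfied.
9. g = 5 ≠ 2, but n = 5 = 5 (second disjunct) — satisfied.

Yes — all constraints hold.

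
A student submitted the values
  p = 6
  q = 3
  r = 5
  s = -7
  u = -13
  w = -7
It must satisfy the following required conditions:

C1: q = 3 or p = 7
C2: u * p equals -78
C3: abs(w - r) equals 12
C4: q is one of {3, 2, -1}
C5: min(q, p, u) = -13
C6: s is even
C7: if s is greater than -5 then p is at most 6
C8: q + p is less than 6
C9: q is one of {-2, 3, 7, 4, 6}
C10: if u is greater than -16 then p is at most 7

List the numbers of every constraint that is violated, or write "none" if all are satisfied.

No — constraints 6 and 8 are not satisfied.

C1: q = 3 = 3 (first disjunct) — holds.
C2: u * p = -13 * 6 = -78 — holds.
C3: abs(-7 - 5) = 12 — holds.
C4: q = 3 is in {3, 2, -1} — holds.
C5: min(3, 6, -13) = -13 — holds.
C6: s = -7 is odd — fails.
C7: s = -7, not > -5; antecedent false, conditional vacuously true — holds.
C8: q + p = 3 + 6 = 9; 9 ≥ 6, bound 6 not met — fails.
C9: q = 3 is in {-2, 3, 7, 4, 6} — holds.
C10: u = -13 > -16, so we need p ≤ 7; p = 6 ≤ 7 — holds.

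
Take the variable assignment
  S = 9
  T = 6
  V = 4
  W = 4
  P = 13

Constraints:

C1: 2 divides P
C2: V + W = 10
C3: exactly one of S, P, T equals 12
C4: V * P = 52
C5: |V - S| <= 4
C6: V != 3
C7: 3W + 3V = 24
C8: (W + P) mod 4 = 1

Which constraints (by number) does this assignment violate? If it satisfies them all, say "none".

C1: 13 = 2*6 + 1, so 2 does not divide 13  fails
C2: V + W = 4 + 4 = 8, not 10  fails
C3: S=9, P=13, T=6; 0 of them equal 12, not exactly one  fails
C4: V * P = 4 * 13 = 52  holds
C5: |4 - 9| = 5; 5 > 4, exceeds bound 4  fails
C6: V = 4, and 4 ≠ 3  holds
C7: 3W + 3V = 3(4) + 3(4) = 24  holds
C8: W + P = 17; 17 mod 4 = 1  holds

Violated: 1, 2, 3, 5.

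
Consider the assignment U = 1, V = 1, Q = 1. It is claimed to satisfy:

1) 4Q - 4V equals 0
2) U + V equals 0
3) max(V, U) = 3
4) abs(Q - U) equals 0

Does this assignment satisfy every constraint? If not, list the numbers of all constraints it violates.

Violated: 2, 3.

1) 4Q - 4V = 4(1) - 4(1) = 0  ✔
2) U + V = 1 + 1 = 2, not 0  ✘
3) max(1, 1) = 1, not 3  ✘
4) abs(1 - 1) = 0  ✔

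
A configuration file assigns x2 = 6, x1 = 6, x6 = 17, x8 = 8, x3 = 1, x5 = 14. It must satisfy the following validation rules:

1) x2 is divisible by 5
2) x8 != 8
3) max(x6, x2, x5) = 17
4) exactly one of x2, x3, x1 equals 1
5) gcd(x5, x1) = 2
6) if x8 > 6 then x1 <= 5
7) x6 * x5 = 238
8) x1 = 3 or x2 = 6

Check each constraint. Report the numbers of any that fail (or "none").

1) 6 = 5*1 + 1, so 5 does not divide 6  false
2) x8 = 8, but 8 is required to differ  false
3) max(17, 6, 14) = 17  true
4) x2=6, x3=1, x1=6; 1 of them equals 1  true
5) gcd(14, 6) = 2  true
6) x8 = 8 > 6, so we need x1 ≤ 5; but x1 = 6 > 5  false
7) x6 * x5 = 17 * 14 = 238  true
8) x1 = 6 ≠ 3, but x2 = 6 = 6 (second disjunct)  true

Violated: 1, 2, 6.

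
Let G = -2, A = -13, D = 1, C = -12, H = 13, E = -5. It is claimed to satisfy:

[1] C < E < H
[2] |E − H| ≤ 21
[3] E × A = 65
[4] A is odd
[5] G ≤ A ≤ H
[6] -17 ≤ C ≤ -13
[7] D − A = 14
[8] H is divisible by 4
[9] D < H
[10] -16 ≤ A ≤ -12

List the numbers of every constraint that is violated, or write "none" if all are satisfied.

[1] values -12 < -5 < 13  OK
[2] |-5 − 13| = 18; 18 ≤ 21  OK
[3] E × A = -5 × (-13) = 65  OK
[4] A = -13 is odd  OK
[5] values -2, -13, 13; G = -2 is not ≤ A = -13  FAIL
[6] C = -12 is outside [-17, -13]  FAIL
[7] D − A = 1 − (-13) = 14  OK
[8] 13 = 4×3 + 1, so 4 does not divide 13  FAIL
[9] D = 1, H = 13; 1 < 13  OK
[10] A = -13 lies in [-16, -12]  OK

The assignment fails constraints 5, 6, 8.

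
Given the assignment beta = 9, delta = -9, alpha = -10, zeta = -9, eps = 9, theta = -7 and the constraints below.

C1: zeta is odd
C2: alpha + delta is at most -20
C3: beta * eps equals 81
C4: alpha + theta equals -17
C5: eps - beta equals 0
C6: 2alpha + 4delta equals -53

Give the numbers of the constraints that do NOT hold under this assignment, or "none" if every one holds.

Constraints 2 and 6 are violated.

C1: zeta = -9 is odd — holds.
C2: alpha + delta = -10 + (-9) = -19; -19 > -20, bound -20 not met — fails.
C3: beta * eps = 9 * 9 = 81 — holds.
C4: alpha + theta = -10 + (-7) = -17 — holds.
C5: eps - beta = 9 - 9 = 0 — holds.
C6: 2alpha + 4delta = 2(-10) + 4(-9) = -56, not -53 — fails.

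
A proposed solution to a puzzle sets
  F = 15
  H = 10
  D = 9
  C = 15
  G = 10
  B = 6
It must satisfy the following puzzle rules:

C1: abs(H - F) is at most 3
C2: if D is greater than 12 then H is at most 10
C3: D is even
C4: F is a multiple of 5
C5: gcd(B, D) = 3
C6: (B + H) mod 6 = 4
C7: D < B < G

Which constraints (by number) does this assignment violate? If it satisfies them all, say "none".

C1: abs(10 - 15) = 5; 5 > 3, exceeds bound 3 — violated.
C2: D = 9, not > 12; antecedent false, conditional vacuously true — satisfied.
C3: D = 9 is odd — violated.
C4: 15 / 5 = 3, so 5 divides 15 — satisfied.
C5: gcd(6, 9) = 3 — satisfied.
C6: B + H = 16; 16 mod 6 = 4 — satisfied.
C7: values 9, 6, 10; D = 9 is not < B = 6 — violated.

Constraints 1, 3, and 7 are violated.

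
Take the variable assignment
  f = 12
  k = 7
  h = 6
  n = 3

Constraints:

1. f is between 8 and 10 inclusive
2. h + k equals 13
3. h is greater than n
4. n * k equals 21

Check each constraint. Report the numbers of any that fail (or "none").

Constraint 1 is violated.

1. f = 12 is outside [8, 10] — fails.
2. h + k = 6 + 7 = 13 — holds.
3. h = 6, n = 3; 6 > 3 — holds.
4. n * k = 3 * 7 = 21 — holds.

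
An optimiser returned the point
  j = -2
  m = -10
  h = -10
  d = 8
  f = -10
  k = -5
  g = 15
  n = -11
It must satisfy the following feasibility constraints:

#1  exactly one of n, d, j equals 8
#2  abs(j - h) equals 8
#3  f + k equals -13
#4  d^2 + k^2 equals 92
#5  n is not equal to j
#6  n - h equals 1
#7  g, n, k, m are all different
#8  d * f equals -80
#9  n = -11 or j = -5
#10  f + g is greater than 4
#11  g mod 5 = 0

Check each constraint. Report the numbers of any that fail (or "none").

#1 n=-11, d=8, j=-2; 1 of them equals 8 — holds.
#2 abs(-2 - (-10)) = 8 — holds.
#3 f + k = -10 + (-5) = -15, not -13 — does not hold.
#4 d^2 + k^2 = 8^2 + (-5)^2 = 64 + 25 = 89, not 92 — does not hold.
#5 n = -11, j = -2; distinct — holds.
#6 n - h = -11 - (-10) = -1, not 1 — does not hold.
#7 values 15, -11, -5, -10 are pairwise distinct — holds.
#8 d * f = 8 * (-10) = -80 — holds.
#9 n = -11 = -11 (first disjunct) — holds.
#10 f + g = -10 + 15 = 5; 5 > 4 — holds.
#11 15 mod 5 = 0 — holds.

Constraints 3, 4, 6 are violated.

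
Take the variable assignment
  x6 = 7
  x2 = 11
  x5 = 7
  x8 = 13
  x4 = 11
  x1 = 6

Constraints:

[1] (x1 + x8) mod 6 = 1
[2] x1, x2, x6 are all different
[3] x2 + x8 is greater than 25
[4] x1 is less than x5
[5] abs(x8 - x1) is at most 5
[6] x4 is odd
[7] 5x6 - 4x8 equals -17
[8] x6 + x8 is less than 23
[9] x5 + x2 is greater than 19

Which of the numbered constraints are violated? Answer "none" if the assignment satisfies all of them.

[1] x1 + x8 = 19; 19 mod 6 = 1 — OK.
[2] values 6, 11, 7 are pairwise distinct — OK.
[3] x2 + x8 = 11 + 13 = 24; 24 ≤ 25, bound 25 not met — violated.
[4] x1 = 6, x5 = 7; 6 < 7 — OK.
[5] abs(13 - 6) = 7; 7 > 5, exceeds bound 5 — violated.
[6] x4 = 11 is odd — OK.
[7] 5x6 - 4x8 = 5(7) - 4(13) = -17 — OK.
[8] x6 + x8 = 7 + 13 = 20; 20 < 23 — OK.
[9] x5 + x2 = 7 + 11 = 18; 18 ≤ 19, bound 19 not met — violated.

Constraints 3, 5, 9 are violated.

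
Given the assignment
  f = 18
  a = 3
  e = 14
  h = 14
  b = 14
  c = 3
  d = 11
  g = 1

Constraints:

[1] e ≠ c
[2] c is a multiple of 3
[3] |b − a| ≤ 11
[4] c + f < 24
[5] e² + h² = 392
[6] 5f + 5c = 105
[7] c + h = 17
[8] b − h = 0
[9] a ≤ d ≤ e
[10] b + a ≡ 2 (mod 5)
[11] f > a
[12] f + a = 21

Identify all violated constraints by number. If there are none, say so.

No violations.

[1] e = 14, c = 3; distinct  OK
[2] 3 / 3 = 1, so 3 divides 3  OK
[3] |14 − 3| = 11; 11 ≤ 11  OK
[4] c + f = 3 + 18 = 21; 21 < 24  OK
[5] e² + h² = 14² + 14² = 196 + 196 = 392  OK
[6] 5f + 5c = 5(18) + 5(3) = 105  OK
[7] c + h = 3 + 14 = 17  OK
[8] b − h = 14 − 14 = 0  OK
[9] values 3 ≤ 11 ≤ 14  OK
[10] b + a = 17; 17 mod 5 = 2  OK
[11] f = 18, a = 3; 18 > 3  OK
[12] f + a = 18 + 3 = 21  OK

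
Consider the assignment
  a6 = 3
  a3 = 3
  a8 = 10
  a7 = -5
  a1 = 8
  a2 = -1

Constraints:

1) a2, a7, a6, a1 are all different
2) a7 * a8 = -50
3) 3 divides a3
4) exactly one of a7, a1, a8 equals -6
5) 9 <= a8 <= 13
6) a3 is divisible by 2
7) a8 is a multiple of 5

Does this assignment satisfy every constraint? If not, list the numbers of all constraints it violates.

1) values -1, -5, 3, 8 are pairwise distinct — holds.
2) a7 * a8 = -5 * 10 = -50 — holds.
3) 3 / 3 = 1, so 3 divides 3 — holds.
4) a7=-5, a1=8, a8=10; 0 of them equal -6, not exactly one — fails.
5) a8 = 10 lies in [9, 13] — holds.
6) 3 = 2*1 + 1, so 2 does not divide 3 — fails.
7) 10 / 5 = 2, so 5 divides 10 — holds.

No — constraints 4, 6 are not satisfied.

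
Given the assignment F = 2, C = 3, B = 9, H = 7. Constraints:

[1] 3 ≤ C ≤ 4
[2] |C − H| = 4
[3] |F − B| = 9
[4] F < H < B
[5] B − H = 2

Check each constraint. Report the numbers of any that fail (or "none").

Constraint 3 is violated.

[1] C = 3 lies in [3, 4] — holds.
[2] |3 − 7| = 4 — holds.
[3] |2 − 9| = 7, not 9 — does not hold.
[4] values 2 < 7 < 9 — holds.
[5] B − H = 9 − 7 = 2 — holds.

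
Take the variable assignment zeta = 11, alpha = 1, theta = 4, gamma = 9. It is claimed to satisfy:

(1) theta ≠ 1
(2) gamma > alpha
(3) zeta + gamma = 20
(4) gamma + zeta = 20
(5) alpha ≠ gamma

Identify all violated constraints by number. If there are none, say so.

(1) theta = 4, and 4 ≠ 1 — OK.
(2) gamma = 9, alpha = 1; 9 > 1 — OK.
(3) zeta + gamma = 11 + 9 = 20 — OK.
(4) gamma + zeta = 9 + 11 = 20 — OK.
(5) alpha = 1, gamma = 9; distinct — OK.

The assignment satisfies every constraint.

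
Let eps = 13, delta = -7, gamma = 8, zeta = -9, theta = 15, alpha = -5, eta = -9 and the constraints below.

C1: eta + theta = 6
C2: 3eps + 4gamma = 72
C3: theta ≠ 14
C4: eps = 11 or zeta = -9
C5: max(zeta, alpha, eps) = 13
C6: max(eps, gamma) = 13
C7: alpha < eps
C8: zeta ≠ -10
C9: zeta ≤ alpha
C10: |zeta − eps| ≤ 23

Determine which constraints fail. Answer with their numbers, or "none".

C1: eta + theta = -9 + 15 = 6 — OK.
C2: 3eps + 4gamma = 3(13) + 4(8) = 71, not 72 — violated.
C3: theta = 15, and 15 ≠ 14 — OK.
C4: eps = 13 ≠ 11, but zeta = -9 = -9 (second disjunct) — OK.
C5: max(-9, -5, 13) = 13 — OK.
C6: max(13, 8) = 13 — OK.
C7: alpha = -5, eps = 13; -5 < 13 — OK.
C8: zeta = -9, and -9 ≠ -10 — OK.
C9: zeta = -9, alpha = -5; -9 ≤ -5 — OK.
C10: |-9 − 13| = 22; 22 ≤ 23 — OK.

Constraint 2 is violated.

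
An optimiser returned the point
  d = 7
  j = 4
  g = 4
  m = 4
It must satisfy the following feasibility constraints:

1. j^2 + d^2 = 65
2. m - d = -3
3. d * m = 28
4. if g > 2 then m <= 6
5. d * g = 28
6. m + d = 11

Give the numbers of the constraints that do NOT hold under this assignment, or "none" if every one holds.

1. j^2 + d^2 = 4^2 + 7^2 = 16 + 49 = 65 — OK.
2. m - d = 4 - 7 = -3 — OK.
3. d * m = 7 * 4 = 28 — OK.
4. g = 4 > 2, so we need m ≤ 6; m = 4 ≤ 6 — OK.
5. d * g = 7 * 4 = 28 — OK.
6. m + d = 4 + 7 = 11 — OK.

None — every constraint holds.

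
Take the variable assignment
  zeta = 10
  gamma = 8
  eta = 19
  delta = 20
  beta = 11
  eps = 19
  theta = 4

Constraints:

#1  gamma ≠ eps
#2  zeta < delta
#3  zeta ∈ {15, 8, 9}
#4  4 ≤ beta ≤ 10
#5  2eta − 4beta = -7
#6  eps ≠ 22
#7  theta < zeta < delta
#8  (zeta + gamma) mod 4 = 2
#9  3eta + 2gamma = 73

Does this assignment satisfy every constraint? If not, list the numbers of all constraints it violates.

Constraints 3, 4, 5 are violated.

#1 gamma = 8, eps = 19; distinct  holds
#2 zeta = 10, delta = 20; 10 < 20  holds
#3 zeta = 10 is not in {15, 8, 9}  fails
#4 beta = 11 is outside [4, 10]  fails
#5 2eta − 4beta = 2(19) − 4(11) = -6, not -7  fails
#6 eps = 19, and 19 ≠ 22  holds
#7 values 4 < 10 < 20  holds
#8 zeta + gamma = 18; 18 mod 4 = 2  holds
#9 3eta + 2gamma = 3(19) + 2(8) = 73  holds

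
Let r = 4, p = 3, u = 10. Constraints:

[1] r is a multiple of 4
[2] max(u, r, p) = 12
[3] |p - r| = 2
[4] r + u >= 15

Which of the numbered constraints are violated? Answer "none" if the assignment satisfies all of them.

The assignment fails constraints 2, 3, and 4.

[1] 4 / 4 = 1, so 4 divides 4  yes
[2] max(10, 4, 3) = 10, not 12  no
[3] |3 - 4| = 1, not 2  no
[4] r + u = 4 + 10 = 14; 14 < 15, bound 15 not met  no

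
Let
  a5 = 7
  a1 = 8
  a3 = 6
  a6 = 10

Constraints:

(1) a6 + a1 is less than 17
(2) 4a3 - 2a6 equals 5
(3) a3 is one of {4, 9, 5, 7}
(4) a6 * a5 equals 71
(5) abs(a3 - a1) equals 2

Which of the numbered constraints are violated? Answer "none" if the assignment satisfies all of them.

No — constraints 1, 2, 3, 4 are not satisfied.

(1) a6 + a1 = 10 + 8 = 18; 18 ≥ 17, bound 17 not met  false
(2) 4a3 - 2a6 = 4(6) - 2(10) = 4, not 5  false
(3) a3 = 6 is not in {4, 9, 5, 7}  false
(4) a6 * a5 = 10 * 7 = 70, not 71  false
(5) abs(6 - 8) = 2  true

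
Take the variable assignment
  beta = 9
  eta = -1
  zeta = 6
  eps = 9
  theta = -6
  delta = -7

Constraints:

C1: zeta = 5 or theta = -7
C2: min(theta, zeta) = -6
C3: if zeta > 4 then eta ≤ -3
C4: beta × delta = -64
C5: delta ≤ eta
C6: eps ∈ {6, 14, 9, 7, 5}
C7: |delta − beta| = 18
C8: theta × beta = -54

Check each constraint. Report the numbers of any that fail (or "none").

C1: zeta = 6 ≠ 5 and theta = -6 ≠ -7; both disjuncts false — fails.
C2: min(-6, 6) = -6 — holds.
C3: zeta = 6 > 4, so we need eta ≤ -3; but eta = -1 > -3 — fails.
C4: beta × delta = 9 × (-7) = -63, not -64 — fails.
C5: delta = -7, eta = -1; -7 ≤ -1 — holds.
C6: eps = 9 is in {6, 14, 9, 7, 5} — holds.
C7: |-7 − 9| = 16, not 18 — fails.
C8: theta × beta = -6 × 9 = -54 — holds.

No — constraints 1, 3, 4, and 7 are not satisfied.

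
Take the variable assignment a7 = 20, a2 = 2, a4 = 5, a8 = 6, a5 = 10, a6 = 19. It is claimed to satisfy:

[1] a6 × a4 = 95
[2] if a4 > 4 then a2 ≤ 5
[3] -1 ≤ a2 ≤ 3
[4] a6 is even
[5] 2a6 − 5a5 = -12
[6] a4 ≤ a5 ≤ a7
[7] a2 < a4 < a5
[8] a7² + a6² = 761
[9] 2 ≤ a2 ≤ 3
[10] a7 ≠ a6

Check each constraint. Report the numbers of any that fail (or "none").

The assignment fails constraint 4.

[1] a6 × a4 = 19 × 5 = 95  ✓
[2] a4 = 5 > 4, so we need a2 ≤ 5; a2 = 2 ≤ 5  ✓
[3] a2 = 2 lies in [-1, 3]  ✓
[4] a6 = 19 is odd  ✗
[5] 2a6 − 5a5 = 2(19) − 5(10) = -12  ✓
[6] values 5 ≤ 10 ≤ 20  ✓
[7] values 2 < 5 < 10  ✓
[8] a7² + a6² = 20² + 19² = 400 + 361 = 761  ✓
[9] a2 = 2 lies in [2, 3]  ✓
[10] a7 = 20, a6 = 19; distinct  ✓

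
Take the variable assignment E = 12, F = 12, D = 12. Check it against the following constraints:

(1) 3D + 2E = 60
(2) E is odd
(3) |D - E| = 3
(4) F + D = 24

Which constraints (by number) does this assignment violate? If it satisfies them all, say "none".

The assignment fails constraints 2 and 3.

(1) 3D + 2E = 3(12) + 2(12) = 60 — holds.
(2) E = 12 is even — fails.
(3) |12 - 12| = 0, not 3 — fails.
(4) F + D = 12 + 12 = 24 — holds.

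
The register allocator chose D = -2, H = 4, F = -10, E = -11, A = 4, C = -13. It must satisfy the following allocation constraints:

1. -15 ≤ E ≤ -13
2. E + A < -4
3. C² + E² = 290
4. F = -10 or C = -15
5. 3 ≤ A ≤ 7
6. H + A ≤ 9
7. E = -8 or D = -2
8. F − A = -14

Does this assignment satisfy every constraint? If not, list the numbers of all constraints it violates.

1. E = -11 is outside [-15, -13] — violated.
2. E + A = -11 + 4 = -7; -7 < -4 — OK.
3. C² + E² = (-13)² + (-11)² = 169 + 121 = 290 — OK.
4. F = -10 = -10 (first disjunct) — OK.
5. A = 4 lies in [3, 7] — OK.
6. H + A = 4 + 4 = 8; 8 ≤ 9 — OK.
7. E = -11 ≠ -8, but D = -2 = -2 (second disjunct) — OK.
8. F − A = -10 − 4 = -14 — OK.

Constraint 1 does not hold.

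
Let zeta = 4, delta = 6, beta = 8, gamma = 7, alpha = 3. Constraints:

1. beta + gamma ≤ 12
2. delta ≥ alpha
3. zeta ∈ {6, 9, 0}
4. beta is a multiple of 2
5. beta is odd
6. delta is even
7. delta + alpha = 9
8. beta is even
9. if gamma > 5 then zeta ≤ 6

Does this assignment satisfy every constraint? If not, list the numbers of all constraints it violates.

1. beta + gamma = 8 + 7 = 15; 15 > 12, bound 12 not met  false
2. delta = 6, alpha = 3; 6 ≥ 3  true
3. zeta = 4 is not in {6, 9, 0}  false
4. 8 / 2 = 4, so 2 divides 8  true
5. beta = 8 is even  false
6. delta = 6 is even  true
7. delta + alpha = 6 + 3 = 9  true
8. beta = 8 is even  true
9. gamma = 7 > 5, so we need zeta ≤ 6; zeta = 4 ≤ 6  true

The assignment fails constraints 1, 3, 5.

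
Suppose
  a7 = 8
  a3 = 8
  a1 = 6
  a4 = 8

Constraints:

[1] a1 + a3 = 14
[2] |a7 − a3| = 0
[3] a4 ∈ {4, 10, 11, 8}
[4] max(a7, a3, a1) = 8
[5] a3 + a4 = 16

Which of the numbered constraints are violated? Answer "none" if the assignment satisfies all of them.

[1] a1 + a3 = 6 + 8 = 14 — OK.
[2] |8 − 8| = 0 — OK.
[3] a4 = 8 is in {4, 10, 11, 8} — OK.
[4] max(8, 8, 6) = 8 — OK.
[5] a3 + a4 = 8 + 8 = 16 — OK.

The assignment satisfies every constraint.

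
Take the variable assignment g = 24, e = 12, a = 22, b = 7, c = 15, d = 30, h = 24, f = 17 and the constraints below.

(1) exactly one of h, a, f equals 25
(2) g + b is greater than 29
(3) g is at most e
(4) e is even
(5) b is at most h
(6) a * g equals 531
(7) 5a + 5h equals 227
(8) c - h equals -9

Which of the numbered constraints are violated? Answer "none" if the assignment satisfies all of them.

Constraints 1, 3, 6, and 7 are violated.

(1) h=24, a=22, f=17; 0 of them equal 25, not exactly one — fails.
(2) g + b = 24 + 7 = 31; 31 > 29 — holds.
(3) g = 24, e = 12; 24 > 12 (want ≤) — fails.
(4) e = 12 is even — holds.
(5) b = 7, h = 24; 7 ≤ 24 — holds.
(6) a * g = 22 * 24 = 528, not 531 — fails.
(7) 5a + 5h = 5(22) + 5(24) = 230, not 227 — fails.
(8) c - h = 15 - 24 = -9 — holds.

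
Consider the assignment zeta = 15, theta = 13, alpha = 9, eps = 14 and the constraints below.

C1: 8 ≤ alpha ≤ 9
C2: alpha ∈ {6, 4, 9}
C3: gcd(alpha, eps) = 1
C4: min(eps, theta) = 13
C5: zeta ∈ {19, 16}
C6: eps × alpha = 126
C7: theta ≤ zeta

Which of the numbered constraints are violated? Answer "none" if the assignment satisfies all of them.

C1: alpha = 9 lies in [8, 9] — holds.
C2: alpha = 9 is in {6, 4, 9} — holds.
C3: gcd(9, 14) = 1 — holds.
C4: min(14, 13) = 13 — holds.
C5: zeta = 15 is not in {19, 16} — does not hold.
C6: eps × alpha = 14 × 9 = 126 — holds.
C7: theta = 13, zeta = 15; 13 ≤ 15 — holds.

No — constraint 5 is not satisfied.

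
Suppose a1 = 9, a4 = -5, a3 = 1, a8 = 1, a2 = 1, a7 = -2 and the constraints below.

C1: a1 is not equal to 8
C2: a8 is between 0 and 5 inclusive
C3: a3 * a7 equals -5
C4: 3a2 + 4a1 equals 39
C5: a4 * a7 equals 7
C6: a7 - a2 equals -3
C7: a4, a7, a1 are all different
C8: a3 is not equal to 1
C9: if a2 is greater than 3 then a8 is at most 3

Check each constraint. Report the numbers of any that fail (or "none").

C1: a1 = 9, and 9 ≠ 8  holds
C2: a8 = 1 lies in [0, 5]  holds
C3: a3 * a7 = 1 * (-2) = -2, not -5  fails
C4: 3a2 + 4a1 = 3(1) + 4(9) = 39  holds
C5: a4 * a7 = -5 * (-2) = 10, not 7  fails
C6: a7 - a2 = -2 - 1 = -3  holds
C7: values -5, -2, 9 are pairwise distinct  holds
C8: a3 = 1, but 1 is required to differ  fails
C9: a2 = 1, not > 3; antecedent false, conditional vacuously true  holds

No — constraints 3, 5, 8 are not satisfied.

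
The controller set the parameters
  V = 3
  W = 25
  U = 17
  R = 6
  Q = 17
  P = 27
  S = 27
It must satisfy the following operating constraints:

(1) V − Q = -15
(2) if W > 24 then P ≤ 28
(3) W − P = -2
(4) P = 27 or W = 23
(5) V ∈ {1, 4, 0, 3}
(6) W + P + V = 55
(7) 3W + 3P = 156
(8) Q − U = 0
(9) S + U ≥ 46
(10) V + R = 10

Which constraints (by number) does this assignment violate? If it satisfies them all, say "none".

(1) V − Q = 3 − 17 = -14, not -15 — fails.
(2) W = 25 > 24, so we need P ≤ 28; P = 27 ≤ 28 — holds.
(3) W − P = 25 − 27 = -2 — holds.
(4) P = 27 = 27 (first disjunct) — holds.
(5) V = 3 is in {1, 4, 0, 3} — holds.
(6) W + P + V = 25 + 27 + 3 = 55 — holds.
(7) 3W + 3P = 3(25) + 3(27) = 156 — holds.
(8) Q − U = 17 − 17 = 0 — holds.
(9) S + U = 27 + 17 = 44; 44 < 46, bound 46 not met — fails.
(10) V + R = 3 + 6 = 9, not 10 — fails.

No — constraints 1, 9, 10 are not satisfied.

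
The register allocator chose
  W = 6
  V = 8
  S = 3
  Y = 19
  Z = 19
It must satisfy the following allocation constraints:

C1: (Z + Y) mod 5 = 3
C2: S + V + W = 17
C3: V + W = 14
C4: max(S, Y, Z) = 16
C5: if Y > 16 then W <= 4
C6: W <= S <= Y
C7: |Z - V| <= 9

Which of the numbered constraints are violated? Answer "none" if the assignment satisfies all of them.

C1: Z + Y = 38; 38 mod 5 = 3  ✓
C2: S + V + W = 3 + 8 + 6 = 17  ✓
C3: V + W = 8 + 6 = 14  ✓
C4: max(3, 19, 19) = 19, not 16  ✗
C5: Y = 19 > 16, so we need W ≤ 4; but W = 6 > 4  ✗
C6: values 6, 3, 19; W = 6 is not <= S = 3  ✗
C7: |19 - 8| = 11; 11 > 9, exceeds bound 9  ✗

No — constraints 4, 5, 6, 7 are not satisfied.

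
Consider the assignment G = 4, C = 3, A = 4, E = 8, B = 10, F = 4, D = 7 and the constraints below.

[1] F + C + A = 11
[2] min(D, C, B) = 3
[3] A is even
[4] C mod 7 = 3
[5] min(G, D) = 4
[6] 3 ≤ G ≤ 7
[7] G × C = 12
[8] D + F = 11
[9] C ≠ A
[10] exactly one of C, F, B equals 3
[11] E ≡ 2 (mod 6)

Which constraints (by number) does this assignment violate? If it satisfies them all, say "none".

[1] F + C + A = 4 + 3 + 4 = 11  true
[2] min(7, 3, 10) = 3  true
[3] A = 4 is even  true
[4] 3 mod 7 = 3  true
[5] min(4, 7) = 4  true
[6] G = 4 lies in [3, 7]  true
[7] G × C = 4 × 3 = 12  true
[8] D + F = 7 + 4 = 11  true
[9] C = 3, A = 4; distinct  true
[10] C=3, F=4, B=10; 1 of them equals 3  true
[11] 8 mod 6 = 2  true

No violations.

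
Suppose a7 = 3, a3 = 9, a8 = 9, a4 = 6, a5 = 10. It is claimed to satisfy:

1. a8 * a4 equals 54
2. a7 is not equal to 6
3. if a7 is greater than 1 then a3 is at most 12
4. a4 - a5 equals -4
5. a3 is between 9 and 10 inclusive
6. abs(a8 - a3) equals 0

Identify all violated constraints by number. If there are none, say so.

The assignment satisfies every constraint.

1. a8 * a4 = 9 * 6 = 54  ✓
2. a7 = 3, and 3 ≠ 6  ✓
3. a7 = 3 > 1, so we need a3 ≤ 12; a3 = 9 ≤ 12  ✓
4. a4 - a5 = 6 - 10 = -4  ✓
5. a3 = 9 lies in [9, 10]  ✓
6. abs(9 - 9) = 0  ✓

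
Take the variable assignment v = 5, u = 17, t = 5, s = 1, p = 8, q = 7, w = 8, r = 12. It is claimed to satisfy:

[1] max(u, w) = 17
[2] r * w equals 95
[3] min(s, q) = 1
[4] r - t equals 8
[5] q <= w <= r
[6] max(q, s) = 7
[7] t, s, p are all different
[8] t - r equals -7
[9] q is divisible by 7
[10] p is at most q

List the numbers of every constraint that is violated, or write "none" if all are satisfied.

[1] max(17, 8) = 17 — holds.
[2] r * w = 12 * 8 = 96, not 95 — fails.
[3] min(1, 7) = 1 — holds.
[4] r - t = 12 - 5 = 7, not 8 — fails.
[5] values 7 <= 8 <= 12 — holds.
[6] max(7, 1) = 7 — holds.
[7] values 5, 1, 8 are pairwise distinct — holds.
[8] t - r = 5 - 12 = -7 — holds.
[9] 7 / 7 = 1, so 7 divides 7 — holds.
[10] p = 8, q = 7; 8 > 7 (want ≤) — fails.

Constraints 2, 4, and 10 are violated.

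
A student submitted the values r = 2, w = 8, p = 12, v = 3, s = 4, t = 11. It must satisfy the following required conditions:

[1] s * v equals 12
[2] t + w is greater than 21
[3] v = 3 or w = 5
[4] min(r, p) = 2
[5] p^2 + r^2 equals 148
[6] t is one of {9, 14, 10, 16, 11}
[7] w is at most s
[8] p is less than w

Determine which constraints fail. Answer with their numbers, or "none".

[1] s * v = 4 * 3 = 12 — holds.
[2] t + w = 11 + 8 = 19; 19 ≤ 21, bound 21 not met — fails.
[3] v = 3 = 3 (first disjunct) — holds.
[4] min(2, 12) = 2 — holds.
[5] p^2 + r^2 = 12^2 + 2^2 = 144 + 4 = 148 — holds.
[6] t = 11 is in {9, 14, 10, 16, 11} — holds.
[7] w = 8, s = 4; 8 > 4 (want ≤) — fails.
[8] p = 12, w = 8; 12 ≥ 8 (want <) — fails.

Constraints 2, 7, and 8 do not hold.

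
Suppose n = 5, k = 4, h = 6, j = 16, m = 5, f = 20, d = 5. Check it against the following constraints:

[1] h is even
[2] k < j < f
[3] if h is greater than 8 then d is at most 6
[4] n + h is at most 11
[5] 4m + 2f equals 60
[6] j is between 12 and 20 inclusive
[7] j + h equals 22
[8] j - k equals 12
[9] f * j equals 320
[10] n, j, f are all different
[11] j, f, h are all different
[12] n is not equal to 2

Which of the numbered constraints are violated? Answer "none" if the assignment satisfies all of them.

The assignment satisfies every constraint.

[1] h = 6 is even — holds.
[2] values 4 < 16 < 20 — holds.
[3] h = 6, not > 8; antecedent false, conditional vacuously true — holds.
[4] n + h = 5 + 6 = 11; 11 ≤ 11 — holds.
[5] 4m + 2f = 4(5) + 2(20) = 60 — holds.
[6] j = 16 lies in [12, 20] — holds.
[7] j + h = 16 + 6 = 22 — holds.
[8] j - k = 16 - 4 = 12 — holds.
[9] f * j = 20 * 16 = 320 — holds.
[10] values 5, 16, 20 are pairwise distinct — holds.
[11] values 16, 20, 6 are pairwise distinct — holds.
[12] n = 5, and 5 ≠ 2 — holds.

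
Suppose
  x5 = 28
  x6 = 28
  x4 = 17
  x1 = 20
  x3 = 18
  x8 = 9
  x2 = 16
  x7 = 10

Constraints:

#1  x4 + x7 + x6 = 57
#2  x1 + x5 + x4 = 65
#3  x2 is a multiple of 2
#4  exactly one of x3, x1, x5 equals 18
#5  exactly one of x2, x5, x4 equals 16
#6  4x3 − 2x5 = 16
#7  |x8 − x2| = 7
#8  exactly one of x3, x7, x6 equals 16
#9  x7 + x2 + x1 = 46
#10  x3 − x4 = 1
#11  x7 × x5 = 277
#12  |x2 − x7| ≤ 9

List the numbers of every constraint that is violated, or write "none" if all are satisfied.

The assignment fails constraints 1, 8, and 11.

#1 x4 + x7 + x6 = 17 + 10 + 28 = 55, not 57 — does not hold.
#2 x1 + x5 + x4 = 20 + 28 + 17 = 65 — holds.
#3 16 / 2 = 8, so 2 divides 16 — holds.
#4 x3=18, x1=20, x5=28; 1 of them equals 18 — holds.
#5 x2=16, x5=28, x4=17; 1 of them equals 16 — holds.
#6 4x3 − 2x5 = 4(18) − 2(28) = 16 — holds.
#7 |9 − 16| = 7 — holds.
#8 x3=18, x7=10, x6=28; 0 of them equal 16, not exactly one — does not hold.
#9 x7 + x2 + x1 = 10 + 16 + 20 = 46 — holds.
#10 x3 − x4 = 18 − 17 = 1 — holds.
#11 x7 × x5 = 10 × 28 = 280, not 277 — does not hold.
#12 |16 − 10| = 6; 6 ≤ 9 — holds.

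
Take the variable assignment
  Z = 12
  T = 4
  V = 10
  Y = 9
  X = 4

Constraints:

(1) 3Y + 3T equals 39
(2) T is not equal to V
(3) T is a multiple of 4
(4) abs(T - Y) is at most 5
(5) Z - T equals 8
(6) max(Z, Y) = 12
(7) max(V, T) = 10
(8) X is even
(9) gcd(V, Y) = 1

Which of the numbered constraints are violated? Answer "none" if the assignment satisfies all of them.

(1) 3Y + 3T = 3(9) + 3(4) = 39  OK
(2) T = 4, V = 10; distinct  OK
(3) 4 / 4 = 1, so 4 divides 4  OK
(4) abs(4 - 9) = 5; 5 ≤ 5  OK
(5) Z - T = 12 - 4 = 8  OK
(6) max(12, 9) = 12  OK
(7) max(10, 4) = 10  OK
(8) X = 4 is even  OK
(9) gcd(10, 9) = 1  OK

Yes — all constraints hold.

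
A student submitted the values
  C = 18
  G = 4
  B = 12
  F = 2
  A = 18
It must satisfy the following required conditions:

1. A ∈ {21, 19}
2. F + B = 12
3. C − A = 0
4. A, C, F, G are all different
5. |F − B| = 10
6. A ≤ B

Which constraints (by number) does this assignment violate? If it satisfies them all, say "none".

Violated: 1, 2, 4, and 6.

1. A = 18 is not in {21, 19}  fails
2. F + B = 2 + 12 = 14, not 12  fails
3. C − A = 18 − 18 = 0  holds
4. A = C = 18, not all different  fails
5. |2 − 12| = 10  holds
6. A = 18, B = 12; 18 > 12 (want ≤)  fails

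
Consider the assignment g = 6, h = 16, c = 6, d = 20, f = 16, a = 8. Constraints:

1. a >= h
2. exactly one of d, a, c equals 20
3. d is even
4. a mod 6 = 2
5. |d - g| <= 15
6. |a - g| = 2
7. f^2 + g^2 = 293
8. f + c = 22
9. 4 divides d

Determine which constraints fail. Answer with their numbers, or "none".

1. a = 8, h = 16; 8 < 16 (want ≥)  ✗
2. d=20, a=8, c=6; 1 of them equals 20  ✓
3. d = 20 is even  ✓
4. 8 mod 6 = 2  ✓
5. |20 - 6| = 14; 14 ≤ 15  ✓
6. |8 - 6| = 2  ✓
7. f^2 + g^2 = 16^2 + 6^2 = 256 + 36 = 292, not 293  ✗
8. f + c = 16 + 6 = 22  ✓
9. 20 / 4 = 5, so 4 divides 20  ✓

The assignment fails constraints 1, 7.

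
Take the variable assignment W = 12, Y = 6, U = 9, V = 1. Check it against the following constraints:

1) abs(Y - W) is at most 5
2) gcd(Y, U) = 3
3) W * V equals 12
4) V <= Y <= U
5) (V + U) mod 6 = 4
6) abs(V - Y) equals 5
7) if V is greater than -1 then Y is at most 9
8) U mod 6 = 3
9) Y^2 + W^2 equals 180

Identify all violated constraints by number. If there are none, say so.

No — constraint 1 is not satisfied.

1) abs(6 - 12) = 6; 6 > 5, exceeds bound 5 — does not hold.
2) gcd(6, 9) = 3 — holds.
3) W * V = 12 * 1 = 12 — holds.
4) values 1 <= 6 <= 9 — holds.
5) V + U = 10; 10 mod 6 = 4 — holds.
6) abs(1 - 6) = 5 — holds.
7) V = 1 > -1, so we need Y ≤ 9; Y = 6 ≤ 9 — holds.
8) 9 mod 6 = 3 — holds.
9) Y^2 + W^2 = 6^2 + 12^2 = 36 + 144 = 180 — holds.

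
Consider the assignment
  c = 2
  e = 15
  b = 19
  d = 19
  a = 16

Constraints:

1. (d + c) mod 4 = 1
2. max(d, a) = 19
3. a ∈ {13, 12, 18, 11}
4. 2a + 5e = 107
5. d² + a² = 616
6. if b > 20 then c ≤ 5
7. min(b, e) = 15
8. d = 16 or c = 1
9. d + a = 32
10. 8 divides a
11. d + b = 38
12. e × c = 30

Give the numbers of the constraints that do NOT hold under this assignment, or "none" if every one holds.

1. d + c = 21; 21 mod 4 = 1 — satisfied.
2. max(19, 16) = 19 — satisfied.
3. a = 16 is not in {13, 12, 18, 11} — violated.
4. 2a + 5e = 2(16) + 5(15) = 107 — satisfied.
5. d² + a² = 19² + 16² = 361 + 256 = 617, not 616 — violated.
6. b = 19, not > 20; antecedent false, conditional vacuously true — satisfied.
7. min(19, 15) = 15 — satisfied.
8. d = 19 ≠ 16 and c = 2 ≠ 1; both disjuncts false — violated.
9. d + a = 19 + 16 = 35, not 32 — violated.
10. 16 / 8 = 2, so 8 divides 16 — satisfied.
11. d + b = 19 + 19 = 38 — satisfied.
12. e × c = 15 × 2 = 30 — satisfied.

The assignment fails constraints 3, 5, 8, 9.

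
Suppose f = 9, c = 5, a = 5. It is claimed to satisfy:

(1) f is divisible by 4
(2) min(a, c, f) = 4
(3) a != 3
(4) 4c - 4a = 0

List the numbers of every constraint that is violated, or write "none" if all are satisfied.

(1) 9 = 4*2 + 1, so 4 does not divide 9  FAIL
(2) min(5, 5, 9) = 5, not 4  FAIL
(3) a = 5, and 5 ≠ 3  OK
(4) 4c - 4a = 4(5) - 4(5) = 0  OK

No — constraints 1 and 2 are not satisfied.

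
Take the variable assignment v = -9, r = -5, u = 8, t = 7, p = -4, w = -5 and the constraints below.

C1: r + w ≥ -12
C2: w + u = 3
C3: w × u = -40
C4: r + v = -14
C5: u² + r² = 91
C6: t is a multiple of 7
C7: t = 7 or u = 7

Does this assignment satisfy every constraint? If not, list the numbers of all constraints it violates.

C1: r + w = -5 + (-5) = -10; -10 ≥ -12 — holds.
C2: w + u = -5 + 8 = 3 — holds.
C3: w × u = -5 × 8 = -40 — holds.
C4: r + v = -5 + (-9) = -14 — holds.
C5: u² + r² = 8² + (-5)² = 64 + 25 = 89, not 91 — does not hold.
C6: 7 / 7 = 1, so 7 divides 7 — holds.
C7: t = 7 = 7 (first disjunct) — holds.

Violated: 5.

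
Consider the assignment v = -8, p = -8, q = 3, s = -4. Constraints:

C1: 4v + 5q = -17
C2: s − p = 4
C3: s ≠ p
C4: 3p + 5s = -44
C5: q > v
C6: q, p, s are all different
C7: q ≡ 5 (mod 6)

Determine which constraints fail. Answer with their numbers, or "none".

The assignment fails constraint 7.

C1: 4v + 5q = 4(-8) + 5(3) = -17 — holds.
C2: s − p = -4 − (-8) = 4 — holds.
C3: s = -4, p = -8; distinct — holds.
C4: 3p + 5s = 3(-8) + 5(-4) = -44 — holds.
C5: q = 3, v = -8; 3 > -8 — holds.
C6: values 3, -8, -4 are pairwise distinct — holds.
C7: 3 mod 6 = 3, not 5 — does not hold.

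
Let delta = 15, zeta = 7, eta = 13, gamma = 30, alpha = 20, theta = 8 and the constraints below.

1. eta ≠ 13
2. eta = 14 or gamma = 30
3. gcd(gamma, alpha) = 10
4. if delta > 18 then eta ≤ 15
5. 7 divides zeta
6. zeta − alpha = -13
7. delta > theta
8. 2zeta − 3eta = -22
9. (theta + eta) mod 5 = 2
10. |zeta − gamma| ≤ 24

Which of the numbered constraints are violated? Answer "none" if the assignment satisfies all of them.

1. eta = 13, but 13 is required to differ  fails
2. eta = 13 ≠ 14, but gamma = 30 = 30 (second disjunct)  holds
3. gcd(30, 20) = 10  holds
4. delta = 15, not > 18; antecedent false, conditional vacuously true  holds
5. 7 / 7 = 1, so 7 divides 7  holds
6. zeta − alpha = 7 − 20 = -13  holds
7. delta = 15, theta = 8; 15 > 8  holds
8. 2zeta − 3eta = 2(7) − 3(13) = -25, not -22  fails
9. theta + eta = 21; 21 mod 5 = 1, not 2  fails
10. |7 − 30| = 23; 23 ≤ 24  holds

The assignment fails constraints 1, 8, 9.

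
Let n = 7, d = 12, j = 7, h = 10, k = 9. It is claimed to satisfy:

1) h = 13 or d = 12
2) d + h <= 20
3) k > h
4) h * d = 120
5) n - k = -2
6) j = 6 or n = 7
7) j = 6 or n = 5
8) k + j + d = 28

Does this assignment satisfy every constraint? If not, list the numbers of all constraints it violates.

1) h = 10 ≠ 13, but d = 12 = 12 (second disjunct) — OK.
2) d + h = 12 + 10 = 22; 22 > 20, bound 20 not met — violated.
3) k = 9, h = 10; 9 ≤ 10 (want >) — violated.
4) h * d = 10 * 12 = 120 — OK.
5) n - k = 7 - 9 = -2 — OK.
6) j = 7 ≠ 6, but n = 7 = 7 (second disjunct) — OK.
7) j = 7 ≠ 6 and n = 7 ≠ 5; both disjuncts false — violated.
8) k + j + d = 9 + 7 + 12 = 28 — OK.

Constraints 2, 3, and 7 are violated.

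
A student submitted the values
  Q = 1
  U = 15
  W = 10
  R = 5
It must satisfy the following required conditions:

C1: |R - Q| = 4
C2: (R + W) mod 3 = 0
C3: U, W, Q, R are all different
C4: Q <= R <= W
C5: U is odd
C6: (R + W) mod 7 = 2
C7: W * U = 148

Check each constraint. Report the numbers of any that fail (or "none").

C1: |5 - 1| = 4  ✔
C2: R + W = 15; 15 mod 3 = 0  ✔
C3: values 15, 10, 1, 5 are pairwise distinct  ✔
C4: values 1 <= 5 <= 10  ✔
C5: U = 15 is odd  ✔
C6: R + W = 15; 15 mod 7 = 1, not 2  ✘
C7: W * U = 10 * 15 = 150, not 148  ✘

No — constraints 6 and 7 are not satisfied.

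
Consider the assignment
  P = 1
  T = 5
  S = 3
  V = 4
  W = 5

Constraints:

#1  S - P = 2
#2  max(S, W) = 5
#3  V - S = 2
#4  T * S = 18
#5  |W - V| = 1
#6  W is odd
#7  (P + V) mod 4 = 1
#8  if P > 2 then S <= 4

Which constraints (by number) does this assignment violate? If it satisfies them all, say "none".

#1 S - P = 3 - 1 = 2 — holds.
#2 max(3, 5) = 5 — holds.
#3 V - S = 4 - 3 = 1, not 2 — fails.
#4 T * S = 5 * 3 = 15, not 18 — fails.
#5 |5 - 4| = 1 — holds.
#6 W = 5 is odd — holds.
#7 P + V = 5; 5 mod 4 = 1 — holds.
#8 P = 1, not > 2; antecedent false, conditional vacuously true — holds.

Constraints 3 and 4 are violated.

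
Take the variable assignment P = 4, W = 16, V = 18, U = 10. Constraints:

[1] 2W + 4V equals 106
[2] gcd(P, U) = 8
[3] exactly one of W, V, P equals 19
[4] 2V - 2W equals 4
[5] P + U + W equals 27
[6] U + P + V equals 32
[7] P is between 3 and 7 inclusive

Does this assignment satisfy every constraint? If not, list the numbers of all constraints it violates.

[1] 2W + 4V = 2(16) + 4(18) = 104, not 106 — does not hold.
[2] gcd(4, 10) = 2, not 8 — does not hold.
[3] W=16, V=18, P=4; 0 of them equal 19, not exactly one — does not hold.
[4] 2V - 2W = 2(18) - 2(16) = 4 — holds.
[5] P + U + W = 4 + 10 + 16 = 30, not 27 — does not hold.
[6] U + P + V = 10 + 4 + 18 = 32 — holds.
[7] P = 4 lies in [3, 7] — holds.

Constraints 1, 2, 3, and 5 are violated.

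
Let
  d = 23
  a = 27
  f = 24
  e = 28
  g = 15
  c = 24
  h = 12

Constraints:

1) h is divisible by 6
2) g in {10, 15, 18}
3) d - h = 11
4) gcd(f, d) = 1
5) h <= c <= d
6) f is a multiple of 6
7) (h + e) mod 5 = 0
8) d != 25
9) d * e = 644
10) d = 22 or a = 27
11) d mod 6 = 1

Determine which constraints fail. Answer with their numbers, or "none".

The assignment fails constraints 5, 11.

1) 12 / 6 = 2, so 6 divides 12 — holds.
2) g = 15 is in {10, 15, 18} — holds.
3) d - h = 23 - 12 = 11 — holds.
4) gcd(24, 23) = 1 — holds.
5) values 12, 24, 23; c = 24 is not <= d = 23 — fails.
6) 24 / 6 = 4, so 6 divides 24 — holds.
7) h + e = 40; 40 mod 5 = 0 — holds.
8) d = 23, and 23 ≠ 25 — holds.
9) d * e = 23 * 28 = 644 — holds.
10) d = 23 ≠ 22, but a = 27 = 27 (second disjunct) — holds.
11) 23 mod 6 = 5, not 1 — fails.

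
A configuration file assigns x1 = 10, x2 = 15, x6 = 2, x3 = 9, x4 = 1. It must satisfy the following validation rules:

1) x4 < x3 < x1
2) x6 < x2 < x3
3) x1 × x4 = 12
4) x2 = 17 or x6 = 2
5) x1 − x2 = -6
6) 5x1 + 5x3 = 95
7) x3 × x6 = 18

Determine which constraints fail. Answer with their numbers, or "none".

1) values 1 < 9 < 10  yes
2) values 2, 15, 9; x2 = 15 is not < x3 = 9  no
3) x1 × x4 = 10 × 1 = 10, not 12  no
4) x2 = 15 ≠ 17, but x6 = 2 = 2 (second disjunct)  yes
5) x1 − x2 = 10 − 15 = -5, not -6  no
6) 5x1 + 5x3 = 5(10) + 5(9) = 95  yes
7) x3 × x6 = 9 × 2 = 18  yes

Constraints 2, 3, and 5 are violated.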